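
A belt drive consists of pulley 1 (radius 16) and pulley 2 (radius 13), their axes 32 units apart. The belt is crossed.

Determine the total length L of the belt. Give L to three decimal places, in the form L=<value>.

crossed belt: β = asin((r1+r2)/C) = asin(29/32) = 64.9922°
wrap1 = wrap2 = π + 2β = 309.9843°
tangent length = C·cosβ = 13.5277
L = (r1+r2)·wrap + 2·C·cosβ = 29·5.4102 + 2·13.5277 = 183.9527

L=183.953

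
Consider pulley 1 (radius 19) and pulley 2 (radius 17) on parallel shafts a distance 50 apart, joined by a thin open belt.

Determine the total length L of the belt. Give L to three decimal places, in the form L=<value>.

L=213.177

open belt: β = asin((r2−r1)/C) = asin(-2/50) = -2.2924°
wrap1 = π − 2β = 184.5849°
wrap2 = π + 2β = 175.4151°
tangent length = C·cosβ = 49.9600
L = r1·wrap1 + r2·wrap2 + 2·C·cosβ = 19·3.2216 + 17·3.0616 + 2·49.9600 = 213.1773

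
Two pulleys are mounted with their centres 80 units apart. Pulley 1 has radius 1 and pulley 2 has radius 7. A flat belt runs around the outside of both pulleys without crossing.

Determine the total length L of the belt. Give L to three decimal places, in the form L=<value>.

open belt: β = asin((r2−r1)/C) = asin(6/80) = 4.3012°
wrap1 = π − 2β = 171.3976°
wrap2 = π + 2β = 188.6024°
tangent length = C·cosβ = 79.7747
L = r1·wrap1 + r2·wrap2 + 2·C·cosβ = 1·2.9915 + 7·3.2917 + 2·79.7747 = 185.5830

L=185.583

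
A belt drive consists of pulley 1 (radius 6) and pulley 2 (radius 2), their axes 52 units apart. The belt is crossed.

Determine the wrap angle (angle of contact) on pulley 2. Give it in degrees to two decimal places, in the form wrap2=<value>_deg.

wrap2=197.70_deg

crossed belt: β = asin((r1+r2)/C) = asin(8/52) = 8.8499°
wrap1 = wrap2 = π + 2β = 197.6998°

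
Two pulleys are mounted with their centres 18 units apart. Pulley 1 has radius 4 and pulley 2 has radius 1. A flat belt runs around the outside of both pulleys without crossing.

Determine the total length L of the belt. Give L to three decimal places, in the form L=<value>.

open belt: β = asin((r2−r1)/C) = asin(-3/18) = -9.5941°
wrap1 = π − 2β = 199.1881°
wrap2 = π + 2β = 160.8119°
tangent length = C·cosβ = 17.7482
L = r1·wrap1 + r2·wrap2 + 2·C·cosβ = 4·3.4765 + 1·2.8067 + 2·17.7482 = 52.2091

L=52.209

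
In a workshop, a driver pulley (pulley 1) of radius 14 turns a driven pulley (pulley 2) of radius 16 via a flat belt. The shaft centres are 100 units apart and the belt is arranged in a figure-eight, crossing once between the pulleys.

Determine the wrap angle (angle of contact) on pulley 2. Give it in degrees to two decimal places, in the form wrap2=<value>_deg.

wrap2=214.92_deg

crossed belt: β = asin((r1+r2)/C) = asin(30/100) = 17.4576°
wrap1 = wrap2 = π + 2β = 214.9152°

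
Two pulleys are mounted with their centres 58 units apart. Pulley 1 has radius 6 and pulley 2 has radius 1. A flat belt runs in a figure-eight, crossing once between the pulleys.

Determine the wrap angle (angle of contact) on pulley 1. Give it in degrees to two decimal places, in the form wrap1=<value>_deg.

wrap1=193.86_deg

crossed belt: β = asin((r1+r2)/C) = asin(7/58) = 6.9319°
wrap1 = wrap2 = π + 2β = 193.8638°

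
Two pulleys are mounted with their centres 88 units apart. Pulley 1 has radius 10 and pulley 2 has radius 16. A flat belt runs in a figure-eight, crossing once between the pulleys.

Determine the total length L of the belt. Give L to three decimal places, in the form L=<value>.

L=265.421

crossed belt: β = asin((r1+r2)/C) = asin(26/88) = 17.1848°
wrap1 = wrap2 = π + 2β = 214.3696°
tangent length = C·cosβ = 84.0714
L = (r1+r2)·wrap + 2·C·cosβ = 26·3.7415 + 2·84.0714 = 265.4206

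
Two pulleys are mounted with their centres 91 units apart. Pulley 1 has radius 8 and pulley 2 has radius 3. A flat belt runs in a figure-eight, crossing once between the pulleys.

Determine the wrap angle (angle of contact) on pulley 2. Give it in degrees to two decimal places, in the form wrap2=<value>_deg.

wrap2=193.89_deg

crossed belt: β = asin((r1+r2)/C) = asin(11/91) = 6.9428°
wrap1 = wrap2 = π + 2β = 193.8857°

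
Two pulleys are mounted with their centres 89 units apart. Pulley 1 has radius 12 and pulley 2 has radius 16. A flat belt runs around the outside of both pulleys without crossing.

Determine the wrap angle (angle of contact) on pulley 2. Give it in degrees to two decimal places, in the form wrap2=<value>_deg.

open belt: β = asin((r2−r1)/C) = asin(4/89) = 2.5760°
wrap1 = π − 2β = 174.8481°
wrap2 = π + 2β = 185.1519°

wrap2=185.15_deg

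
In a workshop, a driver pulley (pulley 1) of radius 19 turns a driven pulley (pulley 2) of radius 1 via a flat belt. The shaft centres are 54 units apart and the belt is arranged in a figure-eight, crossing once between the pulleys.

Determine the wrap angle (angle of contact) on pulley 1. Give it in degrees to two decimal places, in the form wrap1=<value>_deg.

wrap1=223.48_deg

crossed belt: β = asin((r1+r2)/C) = asin(20/54) = 21.7385°
wrap1 = wrap2 = π + 2β = 223.4769°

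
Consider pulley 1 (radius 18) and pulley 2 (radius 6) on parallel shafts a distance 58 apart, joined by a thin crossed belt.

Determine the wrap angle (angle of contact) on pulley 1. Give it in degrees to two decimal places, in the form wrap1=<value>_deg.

crossed belt: β = asin((r1+r2)/C) = asin(24/58) = 24.4433°
wrap1 = wrap2 = π + 2β = 228.8867°

wrap1=228.89_deg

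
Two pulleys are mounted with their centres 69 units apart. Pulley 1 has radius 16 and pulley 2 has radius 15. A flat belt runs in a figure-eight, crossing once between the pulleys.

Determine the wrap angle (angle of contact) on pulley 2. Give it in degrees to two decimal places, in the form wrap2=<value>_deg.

crossed belt: β = asin((r1+r2)/C) = asin(31/69) = 26.6972°
wrap1 = wrap2 = π + 2β = 233.3944°

wrap2=233.39_deg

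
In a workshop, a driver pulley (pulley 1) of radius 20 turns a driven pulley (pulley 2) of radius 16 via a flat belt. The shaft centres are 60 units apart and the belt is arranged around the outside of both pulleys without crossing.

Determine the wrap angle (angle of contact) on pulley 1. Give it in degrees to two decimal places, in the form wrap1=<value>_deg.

open belt: β = asin((r2−r1)/C) = asin(-4/60) = -3.8226°
wrap1 = π − 2β = 187.6451°
wrap2 = π + 2β = 172.3549°

wrap1=187.65_deg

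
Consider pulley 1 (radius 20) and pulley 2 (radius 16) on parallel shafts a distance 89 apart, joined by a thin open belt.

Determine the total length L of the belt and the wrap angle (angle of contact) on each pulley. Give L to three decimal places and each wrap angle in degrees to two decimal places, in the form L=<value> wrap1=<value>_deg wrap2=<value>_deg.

open belt: β = asin((r2−r1)/C) = asin(-4/89) = -2.5760°
wrap1 = π − 2β = 185.1519°
wrap2 = π + 2β = 174.8481°
tangent length = C·cosβ = 88.9101
L = r1·wrap1 + r2·wrap2 + 2·C·cosβ = 20·3.2315 + 16·3.0517 + 2·88.9101 = 291.2771

L=291.277 wrap1=185.15_deg wrap2=174.85_deg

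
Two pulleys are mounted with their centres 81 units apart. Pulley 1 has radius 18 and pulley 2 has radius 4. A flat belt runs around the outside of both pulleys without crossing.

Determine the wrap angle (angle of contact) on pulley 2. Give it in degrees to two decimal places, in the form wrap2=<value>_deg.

open belt: β = asin((r2−r1)/C) = asin(-14/81) = -9.9530°
wrap1 = π − 2β = 199.9059°
wrap2 = π + 2β = 160.0941°

wrap2=160.09_deg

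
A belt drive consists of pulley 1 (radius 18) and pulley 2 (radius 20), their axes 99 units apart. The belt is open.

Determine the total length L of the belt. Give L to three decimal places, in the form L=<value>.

L=317.421

open belt: β = asin((r2−r1)/C) = asin(2/99) = 1.1576°
wrap1 = π − 2β = 177.6849°
wrap2 = π + 2β = 182.3151°
tangent length = C·cosβ = 98.9798
L = r1·wrap1 + r2·wrap2 + 2·C·cosβ = 18·3.1012 + 20·3.1820 + 2·98.9798 = 317.4209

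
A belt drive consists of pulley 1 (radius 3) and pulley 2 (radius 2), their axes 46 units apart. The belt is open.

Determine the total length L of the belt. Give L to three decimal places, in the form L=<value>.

L=107.730

open belt: β = asin((r2−r1)/C) = asin(-1/46) = -1.2457°
wrap1 = π − 2β = 182.4913°
wrap2 = π + 2β = 177.5087°
tangent length = C·cosβ = 45.9891
L = r1·wrap1 + r2·wrap2 + 2·C·cosβ = 3·3.1851 + 2·3.0981 + 2·45.9891 = 107.7297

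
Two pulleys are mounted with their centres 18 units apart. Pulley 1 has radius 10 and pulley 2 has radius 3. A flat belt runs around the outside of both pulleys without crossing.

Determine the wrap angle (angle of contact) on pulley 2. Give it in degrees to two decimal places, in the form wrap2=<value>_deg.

open belt: β = asin((r2−r1)/C) = asin(-7/18) = -22.8854°
wrap1 = π − 2β = 225.7708°
wrap2 = π + 2β = 134.2292°

wrap2=134.23_deg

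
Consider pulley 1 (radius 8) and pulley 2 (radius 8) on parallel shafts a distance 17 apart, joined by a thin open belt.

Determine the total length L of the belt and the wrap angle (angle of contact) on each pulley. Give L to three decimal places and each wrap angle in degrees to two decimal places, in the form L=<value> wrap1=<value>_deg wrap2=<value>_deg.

L=84.265 wrap1=180.00_deg wrap2=180.00_deg

open belt: β = asin((r2−r1)/C) = asin(0/17) = 0.0000°
wrap1 = π − 2β = 180.0000°
wrap2 = π + 2β = 180.0000°
tangent length = C·cosβ = 17.0000
L = r1·wrap1 + r2·wrap2 + 2·C·cosβ = 8·3.1416 + 8·3.1416 + 2·17.0000 = 84.2655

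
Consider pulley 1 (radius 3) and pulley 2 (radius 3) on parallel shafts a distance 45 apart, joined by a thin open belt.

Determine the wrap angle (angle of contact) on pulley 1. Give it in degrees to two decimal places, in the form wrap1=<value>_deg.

wrap1=180.00_deg

open belt: β = asin((r2−r1)/C) = asin(0/45) = 0.0000°
wrap1 = π − 2β = 180.0000°
wrap2 = π + 2β = 180.0000°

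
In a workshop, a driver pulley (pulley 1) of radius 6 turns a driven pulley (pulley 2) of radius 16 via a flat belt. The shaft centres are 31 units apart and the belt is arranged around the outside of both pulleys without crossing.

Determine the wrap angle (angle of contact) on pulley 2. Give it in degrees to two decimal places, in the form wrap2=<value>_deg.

wrap2=217.64_deg

open belt: β = asin((r2−r1)/C) = asin(10/31) = 18.8191°
wrap1 = π − 2β = 142.3619°
wrap2 = π + 2β = 217.6381°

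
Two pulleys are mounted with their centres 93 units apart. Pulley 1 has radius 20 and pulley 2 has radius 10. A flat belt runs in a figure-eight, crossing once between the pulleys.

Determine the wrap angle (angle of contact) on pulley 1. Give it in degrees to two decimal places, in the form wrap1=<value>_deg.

wrap1=217.64_deg

crossed belt: β = asin((r1+r2)/C) = asin(30/93) = 18.8191°
wrap1 = wrap2 = π + 2β = 217.6381°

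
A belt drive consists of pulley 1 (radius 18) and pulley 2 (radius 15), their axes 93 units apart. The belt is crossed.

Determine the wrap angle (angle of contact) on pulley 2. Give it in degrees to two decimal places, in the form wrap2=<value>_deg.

crossed belt: β = asin((r1+r2)/C) = asin(33/93) = 20.7836°
wrap1 = wrap2 = π + 2β = 221.5671°

wrap2=221.57_deg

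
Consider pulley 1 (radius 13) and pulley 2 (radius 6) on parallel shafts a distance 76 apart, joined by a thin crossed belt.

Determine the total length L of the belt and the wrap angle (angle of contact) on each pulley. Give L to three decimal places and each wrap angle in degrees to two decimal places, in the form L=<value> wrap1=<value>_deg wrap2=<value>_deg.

L=216.465 wrap1=208.96_deg wrap2=208.96_deg

crossed belt: β = asin((r1+r2)/C) = asin(19/76) = 14.4775°
wrap1 = wrap2 = π + 2β = 208.9550°
tangent length = C·cosβ = 73.5867
L = (r1+r2)·wrap + 2·C·cosβ = 19·3.6470 + 2·73.5867 = 216.4655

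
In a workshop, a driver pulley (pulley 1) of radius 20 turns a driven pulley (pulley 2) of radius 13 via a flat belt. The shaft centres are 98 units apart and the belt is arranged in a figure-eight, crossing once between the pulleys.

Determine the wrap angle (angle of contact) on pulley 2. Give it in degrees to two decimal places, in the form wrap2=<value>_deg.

crossed belt: β = asin((r1+r2)/C) = asin(33/98) = 19.6781°
wrap1 = wrap2 = π + 2β = 219.3561°

wrap2=219.36_deg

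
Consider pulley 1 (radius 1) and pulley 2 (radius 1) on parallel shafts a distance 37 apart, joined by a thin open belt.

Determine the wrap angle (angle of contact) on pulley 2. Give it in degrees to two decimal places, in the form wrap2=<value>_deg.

wrap2=180.00_deg

open belt: β = asin((r2−r1)/C) = asin(0/37) = 0.0000°
wrap1 = π − 2β = 180.0000°
wrap2 = π + 2β = 180.0000°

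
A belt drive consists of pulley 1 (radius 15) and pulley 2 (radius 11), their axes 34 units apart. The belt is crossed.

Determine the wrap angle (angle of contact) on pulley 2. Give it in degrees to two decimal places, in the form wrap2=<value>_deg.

crossed belt: β = asin((r1+r2)/C) = asin(26/34) = 49.8808°
wrap1 = wrap2 = π + 2β = 279.7617°

wrap2=279.76_deg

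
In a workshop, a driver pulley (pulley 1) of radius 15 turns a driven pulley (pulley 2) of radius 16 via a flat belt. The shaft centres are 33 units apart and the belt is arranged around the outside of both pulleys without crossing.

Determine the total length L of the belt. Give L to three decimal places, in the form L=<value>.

open belt: β = asin((r2−r1)/C) = asin(1/33) = 1.7365°
wrap1 = π − 2β = 176.5270°
wrap2 = π + 2β = 183.4730°
tangent length = C·cosβ = 32.9848
L = r1·wrap1 + r2·wrap2 + 2·C·cosβ = 15·3.0810 + 16·3.2022 + 2·32.9848 = 163.4197

L=163.420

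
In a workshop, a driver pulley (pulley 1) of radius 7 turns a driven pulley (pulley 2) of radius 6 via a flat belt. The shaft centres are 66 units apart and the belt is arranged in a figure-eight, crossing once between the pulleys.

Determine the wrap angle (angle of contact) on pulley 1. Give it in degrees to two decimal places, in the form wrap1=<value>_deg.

wrap1=202.72_deg

crossed belt: β = asin((r1+r2)/C) = asin(13/66) = 11.3598°
wrap1 = wrap2 = π + 2β = 202.7196°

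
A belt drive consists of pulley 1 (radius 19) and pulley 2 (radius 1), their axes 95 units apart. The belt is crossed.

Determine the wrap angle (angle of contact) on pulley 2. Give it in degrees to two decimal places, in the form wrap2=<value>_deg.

crossed belt: β = asin((r1+r2)/C) = asin(20/95) = 12.1532°
wrap1 = wrap2 = π + 2β = 204.3064°

wrap2=204.31_deg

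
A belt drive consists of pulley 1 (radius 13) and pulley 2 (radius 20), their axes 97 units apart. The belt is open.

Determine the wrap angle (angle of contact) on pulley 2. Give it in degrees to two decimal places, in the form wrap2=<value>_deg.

wrap2=188.28_deg

open belt: β = asin((r2−r1)/C) = asin(7/97) = 4.1383°
wrap1 = π − 2β = 171.7233°
wrap2 = π + 2β = 188.2767°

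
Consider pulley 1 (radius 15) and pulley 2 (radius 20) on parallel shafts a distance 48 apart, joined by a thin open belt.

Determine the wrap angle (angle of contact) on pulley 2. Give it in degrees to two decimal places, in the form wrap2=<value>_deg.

open belt: β = asin((r2−r1)/C) = asin(5/48) = 5.9792°
wrap1 = π − 2β = 168.0417°
wrap2 = π + 2β = 191.9583°

wrap2=191.96_deg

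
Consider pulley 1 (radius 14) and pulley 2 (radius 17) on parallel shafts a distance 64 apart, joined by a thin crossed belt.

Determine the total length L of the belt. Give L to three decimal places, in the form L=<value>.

L=240.722

crossed belt: β = asin((r1+r2)/C) = asin(31/64) = 28.9715°
wrap1 = wrap2 = π + 2β = 237.9431°
tangent length = C·cosβ = 55.9911
L = (r1+r2)·wrap + 2·C·cosβ = 31·4.1529 + 2·55.9911 = 240.7217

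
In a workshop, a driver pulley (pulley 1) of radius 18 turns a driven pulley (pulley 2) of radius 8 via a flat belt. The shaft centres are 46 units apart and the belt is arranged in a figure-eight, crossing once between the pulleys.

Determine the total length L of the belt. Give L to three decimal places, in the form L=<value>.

L=188.812

crossed belt: β = asin((r1+r2)/C) = asin(26/46) = 34.4174°
wrap1 = wrap2 = π + 2β = 248.8348°
tangent length = C·cosβ = 37.9473
L = (r1+r2)·wrap + 2·C·cosβ = 26·4.3430 + 2·37.9473 = 188.8123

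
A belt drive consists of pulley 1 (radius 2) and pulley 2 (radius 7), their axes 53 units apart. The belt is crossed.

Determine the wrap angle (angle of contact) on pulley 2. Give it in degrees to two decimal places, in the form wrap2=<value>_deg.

wrap2=199.55_deg

crossed belt: β = asin((r1+r2)/C) = asin(9/53) = 9.7768°
wrap1 = wrap2 = π + 2β = 199.5537°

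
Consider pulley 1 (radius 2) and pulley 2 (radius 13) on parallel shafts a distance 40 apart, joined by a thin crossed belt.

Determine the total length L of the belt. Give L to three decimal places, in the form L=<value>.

L=132.818

crossed belt: β = asin((r1+r2)/C) = asin(15/40) = 22.0243°
wrap1 = wrap2 = π + 2β = 224.0486°
tangent length = C·cosβ = 37.0810
L = (r1+r2)·wrap + 2·C·cosβ = 15·3.9104 + 2·37.0810 = 132.8178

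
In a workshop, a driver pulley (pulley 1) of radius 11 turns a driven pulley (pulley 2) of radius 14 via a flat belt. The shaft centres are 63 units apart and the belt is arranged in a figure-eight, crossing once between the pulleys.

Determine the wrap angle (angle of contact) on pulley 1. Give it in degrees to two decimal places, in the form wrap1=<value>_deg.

wrap1=226.76_deg

crossed belt: β = asin((r1+r2)/C) = asin(25/63) = 23.3799°
wrap1 = wrap2 = π + 2β = 226.7597°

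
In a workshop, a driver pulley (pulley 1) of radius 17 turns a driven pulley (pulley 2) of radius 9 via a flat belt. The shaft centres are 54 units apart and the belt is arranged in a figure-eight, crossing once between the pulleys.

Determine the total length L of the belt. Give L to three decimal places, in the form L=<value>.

L=202.461

crossed belt: β = asin((r1+r2)/C) = asin(26/54) = 28.7822°
wrap1 = wrap2 = π + 2β = 237.5644°
tangent length = C·cosβ = 47.3286
L = (r1+r2)·wrap + 2·C·cosβ = 26·4.1463 + 2·47.3286 = 202.4606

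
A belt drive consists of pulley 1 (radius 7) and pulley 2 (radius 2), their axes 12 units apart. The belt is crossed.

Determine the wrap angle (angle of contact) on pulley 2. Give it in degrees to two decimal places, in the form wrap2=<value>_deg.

wrap2=277.18_deg

crossed belt: β = asin((r1+r2)/C) = asin(9/12) = 48.5904°
wrap1 = wrap2 = π + 2β = 277.1808°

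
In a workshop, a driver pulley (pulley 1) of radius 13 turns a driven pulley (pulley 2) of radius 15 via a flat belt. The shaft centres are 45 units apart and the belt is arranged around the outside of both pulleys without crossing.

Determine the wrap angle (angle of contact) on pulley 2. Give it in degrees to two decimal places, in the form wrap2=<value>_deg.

wrap2=185.09_deg

open belt: β = asin((r2−r1)/C) = asin(2/45) = 2.5473°
wrap1 = π − 2β = 174.9054°
wrap2 = π + 2β = 185.0946°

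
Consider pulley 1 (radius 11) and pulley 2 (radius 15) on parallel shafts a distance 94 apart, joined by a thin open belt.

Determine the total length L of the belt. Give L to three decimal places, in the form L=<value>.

open belt: β = asin((r2−r1)/C) = asin(4/94) = 2.4389°
wrap1 = π − 2β = 175.1223°
wrap2 = π + 2β = 184.8777°
tangent length = C·cosβ = 93.9149
L = r1·wrap1 + r2·wrap2 + 2·C·cosβ = 11·3.0565 + 15·3.2267 + 2·93.9149 = 269.8516

L=269.852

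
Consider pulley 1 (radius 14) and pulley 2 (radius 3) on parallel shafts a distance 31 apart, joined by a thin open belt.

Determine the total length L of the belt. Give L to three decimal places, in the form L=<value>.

L=119.353

open belt: β = asin((r2−r1)/C) = asin(-11/31) = -20.7836°
wrap1 = π − 2β = 221.5671°
wrap2 = π + 2β = 138.4329°
tangent length = C·cosβ = 28.9828
L = r1·wrap1 + r2·wrap2 + 2·C·cosβ = 14·3.8671 + 3·2.4161 + 2·28.9828 = 119.3529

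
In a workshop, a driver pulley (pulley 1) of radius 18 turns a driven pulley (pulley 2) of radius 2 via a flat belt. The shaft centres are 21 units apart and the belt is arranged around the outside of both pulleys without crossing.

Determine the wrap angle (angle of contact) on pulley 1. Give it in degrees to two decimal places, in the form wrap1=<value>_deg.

open belt: β = asin((r2−r1)/C) = asin(-16/21) = -49.6324°
wrap1 = π − 2β = 279.2648°
wrap2 = π + 2β = 80.7352°

wrap1=279.26_deg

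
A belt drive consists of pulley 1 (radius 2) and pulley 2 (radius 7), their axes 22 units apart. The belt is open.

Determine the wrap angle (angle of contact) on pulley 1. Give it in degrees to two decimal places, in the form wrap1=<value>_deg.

open belt: β = asin((r2−r1)/C) = asin(5/22) = 13.1366°
wrap1 = π − 2β = 153.7269°
wrap2 = π + 2β = 206.2731°

wrap1=153.73_deg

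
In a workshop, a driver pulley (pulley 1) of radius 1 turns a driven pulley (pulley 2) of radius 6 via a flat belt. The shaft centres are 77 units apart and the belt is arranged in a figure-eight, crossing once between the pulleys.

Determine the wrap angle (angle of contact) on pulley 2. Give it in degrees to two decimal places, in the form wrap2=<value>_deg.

crossed belt: β = asin((r1+r2)/C) = asin(7/77) = 5.2159°
wrap1 = wrap2 = π + 2β = 190.4318°

wrap2=190.43_deg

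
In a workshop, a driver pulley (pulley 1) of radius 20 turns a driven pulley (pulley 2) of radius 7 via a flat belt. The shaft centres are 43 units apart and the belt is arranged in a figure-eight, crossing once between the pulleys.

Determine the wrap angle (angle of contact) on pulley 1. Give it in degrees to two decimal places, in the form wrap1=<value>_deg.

crossed belt: β = asin((r1+r2)/C) = asin(27/43) = 38.8959°
wrap1 = wrap2 = π + 2β = 257.7917°

wrap1=257.79_deg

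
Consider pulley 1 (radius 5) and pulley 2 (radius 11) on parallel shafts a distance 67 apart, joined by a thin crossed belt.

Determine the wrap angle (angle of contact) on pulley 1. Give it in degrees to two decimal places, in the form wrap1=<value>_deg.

wrap1=207.63_deg

crossed belt: β = asin((r1+r2)/C) = asin(16/67) = 13.8161°
wrap1 = wrap2 = π + 2β = 207.6322°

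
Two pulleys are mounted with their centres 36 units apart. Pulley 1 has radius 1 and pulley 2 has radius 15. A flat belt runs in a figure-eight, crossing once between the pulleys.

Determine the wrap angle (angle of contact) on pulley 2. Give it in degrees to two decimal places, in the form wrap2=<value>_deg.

wrap2=232.78_deg

crossed belt: β = asin((r1+r2)/C) = asin(16/36) = 26.3878°
wrap1 = wrap2 = π + 2β = 232.7756°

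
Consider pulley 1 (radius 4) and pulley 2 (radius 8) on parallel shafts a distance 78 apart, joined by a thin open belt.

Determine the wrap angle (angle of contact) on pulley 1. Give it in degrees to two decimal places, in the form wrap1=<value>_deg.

open belt: β = asin((r2−r1)/C) = asin(4/78) = 2.9395°
wrap1 = π − 2β = 174.1209°
wrap2 = π + 2β = 185.8791°

wrap1=174.12_deg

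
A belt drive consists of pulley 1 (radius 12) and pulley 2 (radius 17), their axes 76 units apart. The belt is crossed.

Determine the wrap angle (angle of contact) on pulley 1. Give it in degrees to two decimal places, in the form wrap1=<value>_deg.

crossed belt: β = asin((r1+r2)/C) = asin(29/76) = 22.4315°
wrap1 = wrap2 = π + 2β = 224.8630°

wrap1=224.86_deg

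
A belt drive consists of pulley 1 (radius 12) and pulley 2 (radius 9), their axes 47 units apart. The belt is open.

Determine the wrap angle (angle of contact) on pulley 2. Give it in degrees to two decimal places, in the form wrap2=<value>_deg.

open belt: β = asin((r2−r1)/C) = asin(-3/47) = -3.6597°
wrap1 = π − 2β = 187.3193°
wrap2 = π + 2β = 172.6807°

wrap2=172.68_deg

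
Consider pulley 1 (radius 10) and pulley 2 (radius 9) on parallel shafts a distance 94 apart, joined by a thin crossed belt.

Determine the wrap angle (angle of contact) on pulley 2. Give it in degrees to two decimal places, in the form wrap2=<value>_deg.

crossed belt: β = asin((r1+r2)/C) = asin(19/94) = 11.6614°
wrap1 = wrap2 = π + 2β = 203.3228°

wrap2=203.32_deg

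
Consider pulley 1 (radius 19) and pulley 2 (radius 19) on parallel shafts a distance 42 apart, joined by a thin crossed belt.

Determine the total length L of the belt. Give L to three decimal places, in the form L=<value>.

L=241.100

crossed belt: β = asin((r1+r2)/C) = asin(38/42) = 64.7912°
wrap1 = wrap2 = π + 2β = 309.5825°
tangent length = C·cosβ = 17.8885
L = (r1+r2)·wrap + 2·C·cosβ = 38·5.4032 + 2·17.8885 = 241.1000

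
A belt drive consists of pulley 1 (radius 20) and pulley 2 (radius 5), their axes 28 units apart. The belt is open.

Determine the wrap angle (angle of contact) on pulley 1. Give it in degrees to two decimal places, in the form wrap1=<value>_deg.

wrap1=244.78_deg

open belt: β = asin((r2−r1)/C) = asin(-15/28) = -32.3924°
wrap1 = π − 2β = 244.7847°
wrap2 = π + 2β = 115.2153°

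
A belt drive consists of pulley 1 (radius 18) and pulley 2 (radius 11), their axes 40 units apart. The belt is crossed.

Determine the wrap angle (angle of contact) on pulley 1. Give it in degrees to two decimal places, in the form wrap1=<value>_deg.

wrap1=272.94_deg

crossed belt: β = asin((r1+r2)/C) = asin(29/40) = 46.4688°
wrap1 = wrap2 = π + 2β = 272.9377°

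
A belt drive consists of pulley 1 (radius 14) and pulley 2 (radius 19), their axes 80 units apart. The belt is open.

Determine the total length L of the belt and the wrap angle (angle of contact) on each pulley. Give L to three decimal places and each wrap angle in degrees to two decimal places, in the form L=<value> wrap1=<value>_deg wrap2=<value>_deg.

L=263.985 wrap1=172.83_deg wrap2=187.17_deg

open belt: β = asin((r2−r1)/C) = asin(5/80) = 3.5833°
wrap1 = π − 2β = 172.8334°
wrap2 = π + 2β = 187.1666°
tangent length = C·cosβ = 79.8436
L = r1·wrap1 + r2·wrap2 + 2·C·cosβ = 14·3.0165 + 19·3.2667 + 2·79.8436 = 263.9852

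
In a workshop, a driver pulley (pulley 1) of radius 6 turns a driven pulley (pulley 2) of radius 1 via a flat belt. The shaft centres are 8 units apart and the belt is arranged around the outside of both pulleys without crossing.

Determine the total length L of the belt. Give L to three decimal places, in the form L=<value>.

open belt: β = asin((r2−r1)/C) = asin(-5/8) = -38.6822°
wrap1 = π − 2β = 257.3644°
wrap2 = π + 2β = 102.6356°
tangent length = C·cosβ = 6.2450
L = r1·wrap1 + r2·wrap2 + 2·C·cosβ = 6·4.4919 + 1·1.7913 + 2·6.2450 = 41.2325

L=41.232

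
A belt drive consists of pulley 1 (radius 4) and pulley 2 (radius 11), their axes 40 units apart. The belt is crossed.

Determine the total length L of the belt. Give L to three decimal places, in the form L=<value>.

L=132.818

crossed belt: β = asin((r1+r2)/C) = asin(15/40) = 22.0243°
wrap1 = wrap2 = π + 2β = 224.0486°
tangent length = C·cosβ = 37.0810
L = (r1+r2)·wrap + 2·C·cosβ = 15·3.9104 + 2·37.0810 = 132.8178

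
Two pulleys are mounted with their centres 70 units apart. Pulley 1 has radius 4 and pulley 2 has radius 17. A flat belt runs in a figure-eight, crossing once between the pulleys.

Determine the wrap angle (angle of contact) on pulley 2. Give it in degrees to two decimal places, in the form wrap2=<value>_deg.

crossed belt: β = asin((r1+r2)/C) = asin(21/70) = 17.4576°
wrap1 = wrap2 = π + 2β = 214.9152°

wrap2=214.92_deg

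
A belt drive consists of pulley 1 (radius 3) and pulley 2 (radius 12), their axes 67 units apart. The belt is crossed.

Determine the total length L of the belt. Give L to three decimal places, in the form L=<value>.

crossed belt: β = asin((r1+r2)/C) = asin(15/67) = 12.9371°
wrap1 = wrap2 = π + 2β = 205.8741°
tangent length = C·cosβ = 65.2993
L = (r1+r2)·wrap + 2·C·cosβ = 15·3.5932 + 2·65.2993 = 184.4963

L=184.496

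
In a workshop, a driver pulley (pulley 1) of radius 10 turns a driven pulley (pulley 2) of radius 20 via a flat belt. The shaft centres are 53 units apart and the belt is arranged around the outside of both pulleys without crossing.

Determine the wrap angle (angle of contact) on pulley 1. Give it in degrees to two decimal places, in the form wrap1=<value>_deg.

open belt: β = asin((r2−r1)/C) = asin(10/53) = 10.8757°
wrap1 = π − 2β = 158.2486°
wrap2 = π + 2β = 201.7514°

wrap1=158.25_deg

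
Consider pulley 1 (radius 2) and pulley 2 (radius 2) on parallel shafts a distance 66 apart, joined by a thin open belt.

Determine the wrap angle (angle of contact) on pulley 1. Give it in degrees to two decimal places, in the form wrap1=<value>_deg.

wrap1=180.00_deg

open belt: β = asin((r2−r1)/C) = asin(0/66) = 0.0000°
wrap1 = π − 2β = 180.0000°
wrap2 = π + 2β = 180.0000°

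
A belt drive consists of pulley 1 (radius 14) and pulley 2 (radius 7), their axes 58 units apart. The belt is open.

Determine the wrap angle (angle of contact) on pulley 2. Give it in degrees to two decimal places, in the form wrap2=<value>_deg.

wrap2=166.14_deg

open belt: β = asin((r2−r1)/C) = asin(-7/58) = -6.9319°
wrap1 = π − 2β = 193.8638°
wrap2 = π + 2β = 166.1362°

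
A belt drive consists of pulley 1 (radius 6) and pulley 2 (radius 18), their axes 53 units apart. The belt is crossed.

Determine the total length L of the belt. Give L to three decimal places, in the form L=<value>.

L=192.464

crossed belt: β = asin((r1+r2)/C) = asin(24/53) = 26.9254°
wrap1 = wrap2 = π + 2β = 233.8508°
tangent length = C·cosβ = 47.2546
L = (r1+r2)·wrap + 2·C·cosβ = 24·4.0815 + 2·47.2546 = 192.4645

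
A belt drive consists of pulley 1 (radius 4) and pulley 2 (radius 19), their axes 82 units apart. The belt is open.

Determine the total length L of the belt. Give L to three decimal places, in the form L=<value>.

open belt: β = asin((r2−r1)/C) = asin(15/82) = 10.5403°
wrap1 = π − 2β = 158.9194°
wrap2 = π + 2β = 201.0806°
tangent length = C·cosβ = 80.6164
L = r1·wrap1 + r2·wrap2 + 2·C·cosβ = 4·2.7737 + 19·3.5095 + 2·80.6164 = 239.0083

L=239.008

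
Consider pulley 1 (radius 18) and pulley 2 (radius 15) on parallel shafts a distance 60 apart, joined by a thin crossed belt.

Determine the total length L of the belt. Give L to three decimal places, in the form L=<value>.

L=242.328

crossed belt: β = asin((r1+r2)/C) = asin(33/60) = 33.3670°
wrap1 = wrap2 = π + 2β = 246.7340°
tangent length = C·cosβ = 50.1099
L = (r1+r2)·wrap + 2·C·cosβ = 33·4.3063 + 2·50.1099 = 242.3284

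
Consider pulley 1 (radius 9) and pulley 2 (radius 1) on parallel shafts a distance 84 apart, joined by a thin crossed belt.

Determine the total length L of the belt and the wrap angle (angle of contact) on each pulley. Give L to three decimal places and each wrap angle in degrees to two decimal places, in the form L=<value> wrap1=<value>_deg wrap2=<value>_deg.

L=200.608 wrap1=193.67_deg wrap2=193.67_deg

crossed belt: β = asin((r1+r2)/C) = asin(10/84) = 6.8371°
wrap1 = wrap2 = π + 2β = 193.6743°
tangent length = C·cosβ = 83.4026
L = (r1+r2)·wrap + 2·C·cosβ = 10·3.3803 + 2·83.4026 = 200.6078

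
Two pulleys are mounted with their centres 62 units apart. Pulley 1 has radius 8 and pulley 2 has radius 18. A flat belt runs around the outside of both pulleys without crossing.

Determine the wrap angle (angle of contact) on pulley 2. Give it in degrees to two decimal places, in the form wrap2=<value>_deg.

wrap2=198.56_deg

open belt: β = asin((r2−r1)/C) = asin(10/62) = 9.2818°
wrap1 = π − 2β = 161.4364°
wrap2 = π + 2β = 198.5636°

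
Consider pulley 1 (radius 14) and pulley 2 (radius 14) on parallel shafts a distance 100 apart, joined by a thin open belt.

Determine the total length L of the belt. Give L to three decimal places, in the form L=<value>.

L=287.965

open belt: β = asin((r2−r1)/C) = asin(0/100) = 0.0000°
wrap1 = π − 2β = 180.0000°
wrap2 = π + 2β = 180.0000°
tangent length = C·cosβ = 100.0000
L = r1·wrap1 + r2·wrap2 + 2·C·cosβ = 14·3.1416 + 14·3.1416 + 2·100.0000 = 287.9646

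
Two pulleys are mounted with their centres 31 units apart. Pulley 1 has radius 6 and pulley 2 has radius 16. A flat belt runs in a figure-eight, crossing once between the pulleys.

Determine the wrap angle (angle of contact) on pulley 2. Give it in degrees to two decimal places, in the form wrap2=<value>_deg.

crossed belt: β = asin((r1+r2)/C) = asin(22/31) = 45.2087°
wrap1 = wrap2 = π + 2β = 270.4174°

wrap2=270.42_deg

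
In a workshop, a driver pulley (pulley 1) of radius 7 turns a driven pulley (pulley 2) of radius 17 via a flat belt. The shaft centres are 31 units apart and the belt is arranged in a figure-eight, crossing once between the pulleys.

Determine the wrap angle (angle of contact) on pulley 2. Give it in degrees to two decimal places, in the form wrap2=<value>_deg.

wrap2=281.46_deg

crossed belt: β = asin((r1+r2)/C) = asin(24/31) = 50.7320°
wrap1 = wrap2 = π + 2β = 281.4639°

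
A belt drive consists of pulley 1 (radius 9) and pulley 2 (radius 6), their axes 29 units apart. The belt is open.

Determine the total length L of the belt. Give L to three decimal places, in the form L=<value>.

open belt: β = asin((r2−r1)/C) = asin(-3/29) = -5.9378°
wrap1 = π − 2β = 191.8755°
wrap2 = π + 2β = 168.1245°
tangent length = C·cosβ = 28.8444
L = r1·wrap1 + r2·wrap2 + 2·C·cosβ = 9·3.3489 + 6·2.9343 + 2·28.8444 = 105.4345

L=105.435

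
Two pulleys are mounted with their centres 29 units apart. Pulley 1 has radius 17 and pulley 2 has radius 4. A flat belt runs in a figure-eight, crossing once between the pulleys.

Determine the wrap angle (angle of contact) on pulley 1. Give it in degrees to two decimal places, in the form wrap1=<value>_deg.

wrap1=272.79_deg

crossed belt: β = asin((r1+r2)/C) = asin(21/29) = 46.3972°
wrap1 = wrap2 = π + 2β = 272.7944°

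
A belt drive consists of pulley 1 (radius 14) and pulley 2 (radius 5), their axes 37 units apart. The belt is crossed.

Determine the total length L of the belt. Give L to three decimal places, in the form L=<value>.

crossed belt: β = asin((r1+r2)/C) = asin(19/37) = 30.8981°
wrap1 = wrap2 = π + 2β = 241.7963°
tangent length = C·cosβ = 31.7490
L = (r1+r2)·wrap + 2·C·cosβ = 19·4.2201 + 2·31.7490 = 143.6807

L=143.681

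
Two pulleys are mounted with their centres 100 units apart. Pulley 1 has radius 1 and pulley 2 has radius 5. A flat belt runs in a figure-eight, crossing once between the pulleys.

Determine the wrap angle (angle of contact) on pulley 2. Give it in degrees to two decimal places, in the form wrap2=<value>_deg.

wrap2=186.88_deg

crossed belt: β = asin((r1+r2)/C) = asin(6/100) = 3.4398°
wrap1 = wrap2 = π + 2β = 186.8796°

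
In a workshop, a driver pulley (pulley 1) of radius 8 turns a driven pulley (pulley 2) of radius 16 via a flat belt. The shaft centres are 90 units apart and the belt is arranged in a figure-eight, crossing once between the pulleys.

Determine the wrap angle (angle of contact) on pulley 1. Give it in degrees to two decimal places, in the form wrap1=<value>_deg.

crossed belt: β = asin((r1+r2)/C) = asin(24/90) = 15.4660°
wrap1 = wrap2 = π + 2β = 210.9320°

wrap1=210.93_deg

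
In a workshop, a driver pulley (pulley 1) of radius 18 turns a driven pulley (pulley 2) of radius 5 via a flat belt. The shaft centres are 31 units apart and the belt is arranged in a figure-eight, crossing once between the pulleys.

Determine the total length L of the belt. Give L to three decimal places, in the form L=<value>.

L=152.280

crossed belt: β = asin((r1+r2)/C) = asin(23/31) = 47.8966°
wrap1 = wrap2 = π + 2β = 275.7931°
tangent length = C·cosβ = 20.7846
L = (r1+r2)·wrap + 2·C·cosβ = 23·4.8135 + 2·20.7846 = 152.2797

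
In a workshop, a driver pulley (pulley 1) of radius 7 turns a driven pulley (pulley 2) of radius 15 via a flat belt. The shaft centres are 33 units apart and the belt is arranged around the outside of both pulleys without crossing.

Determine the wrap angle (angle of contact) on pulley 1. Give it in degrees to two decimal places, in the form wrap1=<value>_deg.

wrap1=151.94_deg

open belt: β = asin((r2−r1)/C) = asin(8/33) = 14.0297°
wrap1 = π − 2β = 151.9407°
wrap2 = π + 2β = 208.0593°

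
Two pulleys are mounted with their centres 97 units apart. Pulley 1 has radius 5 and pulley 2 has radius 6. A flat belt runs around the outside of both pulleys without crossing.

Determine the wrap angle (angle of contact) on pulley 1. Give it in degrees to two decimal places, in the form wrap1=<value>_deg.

open belt: β = asin((r2−r1)/C) = asin(1/97) = 0.5907°
wrap1 = π − 2β = 178.8186°
wrap2 = π + 2β = 181.1814°

wrap1=178.82_deg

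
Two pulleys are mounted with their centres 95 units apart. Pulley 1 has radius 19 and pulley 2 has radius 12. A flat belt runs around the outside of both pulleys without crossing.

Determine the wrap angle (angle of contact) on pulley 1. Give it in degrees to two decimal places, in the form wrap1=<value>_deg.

open belt: β = asin((r2−r1)/C) = asin(-7/95) = -4.2256°
wrap1 = π − 2β = 188.4512°
wrap2 = π + 2β = 171.5488°

wrap1=188.45_deg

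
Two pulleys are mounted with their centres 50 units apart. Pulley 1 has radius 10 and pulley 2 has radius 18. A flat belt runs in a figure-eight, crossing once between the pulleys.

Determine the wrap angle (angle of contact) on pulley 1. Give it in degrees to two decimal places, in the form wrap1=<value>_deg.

wrap1=248.11_deg

crossed belt: β = asin((r1+r2)/C) = asin(28/50) = 34.0558°
wrap1 = wrap2 = π + 2β = 248.1116°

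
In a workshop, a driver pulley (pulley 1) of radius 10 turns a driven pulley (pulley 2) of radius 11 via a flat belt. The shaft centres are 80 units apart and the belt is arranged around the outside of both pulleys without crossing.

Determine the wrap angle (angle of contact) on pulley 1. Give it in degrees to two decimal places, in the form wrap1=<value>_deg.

open belt: β = asin((r2−r1)/C) = asin(1/80) = 0.7162°
wrap1 = π − 2β = 178.5676°
wrap2 = π + 2β = 181.4324°

wrap1=178.57_deg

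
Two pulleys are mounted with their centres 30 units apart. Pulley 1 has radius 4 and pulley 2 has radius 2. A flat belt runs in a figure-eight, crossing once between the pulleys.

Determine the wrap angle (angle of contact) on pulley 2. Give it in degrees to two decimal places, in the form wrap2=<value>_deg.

wrap2=203.07_deg

crossed belt: β = asin((r1+r2)/C) = asin(6/30) = 11.5370°
wrap1 = wrap2 = π + 2β = 203.0739°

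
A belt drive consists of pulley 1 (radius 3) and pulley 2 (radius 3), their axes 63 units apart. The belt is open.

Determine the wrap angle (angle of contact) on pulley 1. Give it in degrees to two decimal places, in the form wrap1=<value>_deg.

wrap1=180.00_deg

open belt: β = asin((r2−r1)/C) = asin(0/63) = 0.0000°
wrap1 = π − 2β = 180.0000°
wrap2 = π + 2β = 180.0000°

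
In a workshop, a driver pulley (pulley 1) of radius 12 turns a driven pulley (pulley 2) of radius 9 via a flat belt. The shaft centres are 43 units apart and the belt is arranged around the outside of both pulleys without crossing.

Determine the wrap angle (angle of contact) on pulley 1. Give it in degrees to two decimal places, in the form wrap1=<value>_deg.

open belt: β = asin((r2−r1)/C) = asin(-3/43) = -4.0006°
wrap1 = π − 2β = 188.0013°
wrap2 = π + 2β = 171.9987°

wrap1=188.00_deg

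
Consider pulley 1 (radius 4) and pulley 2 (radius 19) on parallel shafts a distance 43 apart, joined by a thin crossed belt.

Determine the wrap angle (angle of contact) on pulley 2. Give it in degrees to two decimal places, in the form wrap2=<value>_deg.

wrap2=244.67_deg

crossed belt: β = asin((r1+r2)/C) = asin(23/43) = 32.3360°
wrap1 = wrap2 = π + 2β = 244.6721°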